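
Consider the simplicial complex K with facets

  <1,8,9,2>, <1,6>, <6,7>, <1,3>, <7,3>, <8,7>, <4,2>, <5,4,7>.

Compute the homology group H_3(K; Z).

H_3 ≅ 0.

K has 9 vertices, 15 edges, 5 triangles, 1 3-simplex.
rank ∂_3 = 1, rank ∂_4 = 0 ⇒ b_3 = 1 − 1 − 0 = 0. So H_3 ≅ 0.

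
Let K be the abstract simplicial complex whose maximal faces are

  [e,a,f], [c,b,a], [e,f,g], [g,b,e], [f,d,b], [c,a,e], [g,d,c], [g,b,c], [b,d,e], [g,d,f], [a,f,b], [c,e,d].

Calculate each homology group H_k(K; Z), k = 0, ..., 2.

H_0 ≅ Z,  H_1 ≅ Z/2Z,  H_2 = 0.

Order the vertices as a < b < c < d < e < f < g. Listing each simplex with vertices in this order, K has dimension 2 with simplices:

  0-simplices (7): a, b, c, d, e, f, g
  1-simplices (18): ab, ac, ae, af, bc, bd, be, bf, bg, cd, ce, cg, de, df, dg, ef, eg, fg
  2-simplices (12): abc, abf, ace, aef, bcg, bde, bdf, beg, cde, cdg, dfg, efg

Hence C_0 ≅ Z^7, C_1 ≅ Z^18, C_2 ≅ Z^12.

∂_1: C_1 → C_0 maps an edge to its endpoints' difference, ∂[p,q] = q − p. For instance
  ∂de = e − d.
The 7×18 boundary matrix has rank 6 and Smith normal form diag(1,1,1,1,1,1).

∂_2: C_2 → C_1 sends each 2-simplex [p,q,r] to [q,r] − [p,r] + [p,q]. For instance
  ∂cdg = dg − cg + cd,
  ∂efg = fg − eg + ef.
The resulting 18×12 matrix has rank 12, and its Smith normal form has invariant factors (1,1,1,1,1,1,1,1,1,1,1,2).

From H_k ≅ ker(∂_k) / im(∂_{k+1}) we obtain:

  H_0: rank C_0 − rank ∂_1 = 7 − 6 = 1, and the invariant factors of ∂_1 are all 1, so H_0 ≅ Z.
  H_1: rank ker ∂_1 − rank ∂_2 = (18 − 6) − 12 = 0, and ∂_2 has invariant factor 2 > 1, so H_1 ≅ Z/2Z.
  H_2: rank ker ∂_2 − rank ∂_3 = (12 − 12) − 0 = 0, and there is no ∂_3, so H_2 ≅ 0.

As a check, the Euler characteristic is 7 − 18 + 12 = 1, which agrees with 1 − 0 + 0 = 1.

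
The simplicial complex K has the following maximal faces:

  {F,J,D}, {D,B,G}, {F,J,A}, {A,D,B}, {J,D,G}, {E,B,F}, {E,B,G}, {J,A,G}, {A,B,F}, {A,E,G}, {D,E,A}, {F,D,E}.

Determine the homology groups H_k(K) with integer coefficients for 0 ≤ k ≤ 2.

H_0 ≅ Z,  H_1 ≅ Z/2Z,  H_2 = 0.

We work with the vertex ordering A < B < D < E < F < G < J. The simplices of K, each written with vertices in increasing order, are:

  0-simplices (7): A, B, D, E, F, G, J
  1-simplices (18): AB, AD, AE, AF, AG, AJ, BD, BE, BF, BG, DE, DF, DG, DJ, EF, EG, FJ, GJ
  2-simplices (12): ABD, ABF, ADE, AEG, AFJ, AGJ, BDG, BEF, BEG, DEF, DFJ, DGJ

Hence C_0 ≅ Z^7, C_1 ≅ Z^18, C_2 ≅ Z^12.

Boundary ∂_1: C_1 → C_0 is given by ∂[p,q] = [q] − [p]. For instance
  ∂BF = F − B.
The resulting 7×18 matrix has rank 6, and its Smith normal form has invariant factors (1,1,1,1,1,1).

The boundary map ∂_2: C_2 → C_1 maps a triangle to the signed sum of its edges. For instance
  ∂ABF = BF − AF + AB,
  ∂DGJ = GJ − DJ + DG.
This gives a 18×12 integer matrix of rank 12; reducing to Smith normal form yields diagonal entries (1,1,1,1,1,1,1,1,1,1,1,2).

Now H_k = ker ∂_k / im ∂_{k+1}, so:

  H_0: rank C_0 − rank ∂_1 = 7 − 6 = 1, and the invariant factors of ∂_1 are all 1, so H_0 = Z.
  H_1: rank ker ∂_1 − rank ∂_2 = (18 − 6) − 12 = 0, and ∂_2 has invariant factor 2 > 1, so H_1 = Z/2Z.
  H_2: rank ker ∂_2 − rank ∂_3 = (12 − 12) − 0 = 0, and there is no ∂_3, so H_2 = 0.

As a check, the Euler characteristic is 7 − 18 + 12 = 1, which agrees with 1 − 0 + 0 = 1.
(K is a triangulation of the real projective plane RP^2.)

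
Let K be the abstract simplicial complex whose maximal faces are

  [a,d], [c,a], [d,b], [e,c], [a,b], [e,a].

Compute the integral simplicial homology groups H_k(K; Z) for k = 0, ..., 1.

H_0 = Z,  H_1 = Z^2.

We work with the vertex ordering a < b < c < d < e. The simplices of K, each written with vertices in increasing order, are:

  0-simplices (5): a, b, c, d, e
  1-simplices (6): ab, ac, ad, ae, bd, ce

so the chain groups are C_0 ≅ Z^5, C_1 ≅ Z^6.

∂_1: C_1 → C_0 maps an edge to its endpoints' difference, ∂[p,q] = q − p.
This gives a 5×6 integer matrix of rank 4; reducing to Smith normal form yields diagonal entries (1,1,1,1).

Reading off H_k = ker ∂_k / im ∂_{k+1}:

  H_0: rank C_0 − rank ∂_1 = 5 − 4 = 1, and the invariant factors of ∂_1 are all 1, so H_0 ≅ Z.
  H_1: rank ker ∂_1 − rank ∂_2 = (6 − 4) − 0 = 2, and there is no ∂_2, so H_1 ≅ Z^2.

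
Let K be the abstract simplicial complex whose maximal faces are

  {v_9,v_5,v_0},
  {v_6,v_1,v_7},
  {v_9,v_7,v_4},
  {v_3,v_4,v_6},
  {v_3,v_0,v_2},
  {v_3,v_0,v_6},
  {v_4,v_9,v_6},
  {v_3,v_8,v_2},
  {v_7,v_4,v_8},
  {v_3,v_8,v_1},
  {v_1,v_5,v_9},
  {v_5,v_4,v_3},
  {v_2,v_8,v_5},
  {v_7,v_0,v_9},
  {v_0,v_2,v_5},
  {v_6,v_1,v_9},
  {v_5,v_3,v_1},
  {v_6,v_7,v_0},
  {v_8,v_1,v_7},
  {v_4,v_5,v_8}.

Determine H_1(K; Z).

H_1 = Z ⊕ Z/2.

We work with the vertex ordering v_0 < v_1 < v_2 < v_3 < v_4 < v_5 < v_6 < v_7 < v_8 < v_9. The simplices of K, each written with vertices in increasing order, are:

  0-simplices (10): [v_0], [v_1], [v_2], [v_3], [v_4], [v_5], [v_6], [v_7], [v_8], [v_9]
  1-simplices (30): (30 of them)
  2-simplices (20): (20 of them)

giving chain groups C_0 ≅ Z^10, C_1 ≅ Z^30, C_2 ≅ Z^20.

Boundary ∂_1: C_1 → C_0 is given by ∂[p,q] = [q] − [p]. For instance
  ∂[v_5,v_8] = [v_8] − [v_5].
The 10×30 boundary matrix has rank 9 and Smith normal form diag(1,1,1,1,1,1,1,1,1).

The boundary map ∂_2: C_2 → C_1 sends each 2-simplex [p,q,r] to [q,r] − [p,r] + [p,q]. For instance
  ∂[v_1,v_5,v_9] = [v_5,v_9] − [v_1,v_9] + [v_1,v_5],
  ∂[v_2,v_5,v_8] = [v_5,v_8] − [v_2,v_8] + [v_2,v_5].
The 30×20 boundary matrix has rank 20 and Smith normal form diag(1,1,1,1,1,1,1,1,1,1,1,1,1,1,1,1,1,1,1,2).

From H_k ≅ ker(∂_k) / im(∂_{k+1}) we obtain:

  H_1: rank ker ∂_1 − rank ∂_2 = (30 − 9) − 20 = 1, and ∂_2 has invariant factor 2 > 1, so H_1 = Z ⊕ Z/2.

(K is a triangulation of the Klein bottle.)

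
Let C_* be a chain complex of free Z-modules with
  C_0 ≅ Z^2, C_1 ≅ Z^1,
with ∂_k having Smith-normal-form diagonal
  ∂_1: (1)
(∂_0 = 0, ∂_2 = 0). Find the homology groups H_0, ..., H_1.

H_0 = Z,  H_1 = 0.

H_0: b_0 = 2 − 0 − 1 = 1; torsion from ∂_1 factors > 1: none. So H_0 = Z.
H_1: b_1 = 1 − 1 − 0 = 0; torsion from ∂_2 factors > 1: none. So H_1 = 0.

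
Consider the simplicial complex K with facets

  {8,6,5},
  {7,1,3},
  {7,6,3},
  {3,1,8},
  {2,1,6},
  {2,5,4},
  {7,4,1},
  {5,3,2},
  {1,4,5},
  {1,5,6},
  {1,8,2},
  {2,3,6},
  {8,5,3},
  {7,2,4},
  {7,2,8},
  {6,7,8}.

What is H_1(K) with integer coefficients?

We work with the vertex ordering 1 < 2 < 3 < 4 < 5 < 6 < 7 < 8. The simplices of K, each written with vertices in increasing order, are:

  0-simplices (8): [1], [2], [3], [4], [5], [6], [7], [8]
  1-simplices (24): (24 of them)
  2-simplices (16): [1,2,6], [1,2,8], [1,3,7], [1,3,8], [1,4,5], [1,4,7], [1,5,6], [2,3,5], [2,3,6], [2,4,5], [2,4,7], [2,7,8], [3,5,8], [3,6,7], [5,6,8], [6,7,8]

Hence C_0 ≅ Z^8, C_1 ≅ Z^24, C_2 ≅ Z^16.

∂_1: C_1 → C_0 is given by ∂[p,q] = [q] − [p]. For instance
  ∂[5,8] = [8] − [5].
As a 8×24 matrix over Z this has rank 7, with invariant factors (1,1,1,1,1,1,1).

∂_2: C_2 → C_1 maps a triangle to the signed sum of its edges. For instance
  ∂[3,6,7] = [6,7] − [3,7] + [3,6],
  ∂[1,3,8] = [3,8] − [1,8] + [1,3].
This gives a 24×16 integer matrix of rank 15; reducing to Smith normal form yields diagonal entries (1,1,1,1,1,1,1,1,1,1,1,1,1,1,1).

Now H_k = ker ∂_k / im ∂_{k+1}, so:

  H_1: rank ker ∂_1 − rank ∂_2 = (24 − 7) − 15 = 2, and the invariant factors of ∂_2 are all 1, so H_1 ≅ Z^2.

H_1 ≅ Z^2.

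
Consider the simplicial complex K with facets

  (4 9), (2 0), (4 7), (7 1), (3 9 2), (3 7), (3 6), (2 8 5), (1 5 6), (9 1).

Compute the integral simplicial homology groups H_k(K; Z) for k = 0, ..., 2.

H_0 ≅ Z,  H_1 ≅ Z^4,  H_2 = 0.

Take the total order 0 < 1 < 2 < 3 < 4 < 5 < 6 < 7 < 8 < 9 on the vertex set. Then K (dimension 2) consists of the simplices:

  0-simplices (10): [0], [1], [2], [3], [4], [5], [6], [7], [8], [9]
  1-simplices (16): [0,2], [1,5], [1,6], [1,7], [1,9], [2,3], [2,5], [2,8], [2,9], [3,6], [3,7], [3,9], [4,7], [4,9], [5,6], [5,8]
  2-simplices (3): [1,5,6], [2,3,9], [2,5,8]

giving chain groups C_0 ≅ Z^10, C_1 ≅ Z^16, C_2 ≅ Z^3.

The boundary map ∂_1: C_1 → C_0 sends each edge [p,q] (with p < q) to q − p. For instance
  ∂[3,9] = [9] − [3].
As a 10×16 matrix over Z this has rank 9, with invariant factors (1,1,1,1,1,1,1,1,1).

∂_2: C_2 → C_1 maps a triangle to the signed sum of its edges. For instance
  ∂[2,5,8] = [5,8] − [2,8] + [2,5],
  ∂[2,3,9] = [3,9] − [2,9] + [2,3].
The 16×3 boundary matrix has rank 3 and Smith normal form diag(1,1,1).

Reading off H_k = ker ∂_k / im ∂_{k+1}:

  H_0: rank C_0 − rank ∂_1 = 10 − 9 = 1, and the invariant factors of ∂_1 are all 1, so H_0 ≅ Z.
  H_1: rank ker ∂_1 − rank ∂_2 = (16 − 9) − 3 = 4, and the invariant factors of ∂_2 are all 1, so H_1 ≅ Z^4.
  H_2: rank ker ∂_2 − rank ∂_3 = (3 − 3) − 0 = 0, and there is no ∂_3, so H_2 ≅ 0.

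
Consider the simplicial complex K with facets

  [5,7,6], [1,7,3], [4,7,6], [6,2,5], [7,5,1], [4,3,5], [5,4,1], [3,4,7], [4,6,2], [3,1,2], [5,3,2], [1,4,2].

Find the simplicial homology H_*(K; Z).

Fix the vertex order 1 < 2 < 3 < 4 < 5 < 6 < 7 and write every simplex with vertices in increasing order. Then dim K = 2 and the simplices of K are:

  0-simplices (7): [1], [2], [3], [4], [5], [6], [7]
  1-simplices (18): [1,2], [1,3], [1,4], [1,5], [1,7], [2,3], [2,4], [2,5], [2,6], [3,4], [3,5], [3,7], [4,5], [4,6], [4,7], [5,6], [5,7], [6,7]
  2-simplices (12): [1,2,3], [1,2,4], [1,3,7], [1,4,5], [1,5,7], [2,3,5], [2,4,6], [2,5,6], [3,4,5], [3,4,7], [4,6,7], [5,6,7]

Hence C_0 ≅ Z^7, C_1 ≅ Z^18, C_2 ≅ Z^12.

Boundary ∂_1: C_1 → C_0 maps an edge to its endpoints' difference, ∂[p,q] = q − p.
As a 7×18 matrix over Z this has rank 6, with invariant factors (1,1,1,1,1,1).

∂_2: C_2 → C_1 sends each 2-simplex [p,q,r] to [q,r] − [p,r] + [p,q]. For instance
  ∂[2,5,6] = [5,6] − [2,6] + [2,5],
  ∂[4,6,7] = [6,7] − [4,7] + [4,6].
The 18×12 boundary matrix has rank 12 and Smith normal form diag(1,1,1,1,1,1,1,1,1,1,1,2).

Reading off H_k = ker ∂_k / im ∂_{k+1}:

  H_0: rank C_0 − rank ∂_1 = 7 − 6 = 1, and the invariant factors of ∂_1 are all 1, so H_0 ≅ Z.
  H_1: rank ker ∂_1 − rank ∂_2 = (18 − 6) − 12 = 0, and ∂_2 has invariant factor 2 > 1, so H_1 ≅ Z/2.
  H_2: rank ker ∂_2 − rank ∂_3 = (12 − 12) − 0 = 0, and there is no ∂_3, so H_2 ≅ 0.

H_0 ≅ Z,  H_1 ≅ Z/2,  H_2 = 0.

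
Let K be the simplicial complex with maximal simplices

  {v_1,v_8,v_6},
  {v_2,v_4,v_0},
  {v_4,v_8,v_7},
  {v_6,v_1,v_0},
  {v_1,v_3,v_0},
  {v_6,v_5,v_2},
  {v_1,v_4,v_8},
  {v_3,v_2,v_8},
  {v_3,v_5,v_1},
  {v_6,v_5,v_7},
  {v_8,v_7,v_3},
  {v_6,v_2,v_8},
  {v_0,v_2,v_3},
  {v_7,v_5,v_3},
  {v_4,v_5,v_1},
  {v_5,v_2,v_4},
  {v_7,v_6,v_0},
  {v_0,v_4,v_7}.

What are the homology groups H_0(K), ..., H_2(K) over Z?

K has 9 vertices, 27 edges, 18 triangles.
rank ∂_0 = 0, rank ∂_1 = 8 ⇒ b_0 = 9 − 0 − 8 = 1; all invariant factors of ∂_1 are 1 so no torsion. So H_0 ≅ Z.
rank ∂_1 = 8, rank ∂_2 = 17 ⇒ b_1 = 27 − 8 − 17 = 2; all invariant factors of ∂_2 are 1 so no torsion. So H_1 ≅ Z^2.
rank ∂_2 = 17, rank ∂_3 = 0 ⇒ b_2 = 18 − 17 − 0 = 1. So H_2 ≅ Z.

H_0 = Z,  H_1 = Z^2,  H_2 = Z.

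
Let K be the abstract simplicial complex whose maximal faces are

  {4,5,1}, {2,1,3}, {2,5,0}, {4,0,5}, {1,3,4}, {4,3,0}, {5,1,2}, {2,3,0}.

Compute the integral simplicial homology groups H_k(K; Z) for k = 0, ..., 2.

We work with the vertex ordering 0 < 1 < 2 < 3 < 4 < 5. The simplices of K, each written with vertices in increasing order, are:

  0-simplices (6): [0], [1], [2], [3], [4], [5]
  1-simplices (12): [0,2], [0,3], [0,4], [0,5], [1,2], [1,3], [1,4], [1,5], [2,3], [2,5], [3,4], [4,5]
  2-simplices (8): [0,2,3], [0,2,5], [0,3,4], [0,4,5], [1,2,3], [1,2,5], [1,3,4], [1,4,5]

giving chain groups C_0 ≅ Z^6, C_1 ≅ Z^12, C_2 ≅ Z^8.

The boundary map ∂_1: C_1 → C_0 maps an edge to its endpoints' difference, ∂[p,q] = q − p.
The 6×12 boundary matrix has rank 5 and Smith normal form diag(1,1,1,1,1).

Boundary ∂_2: C_2 → C_1 sends each 2-simplex [p,q,r] to [q,r] − [p,r] + [p,q]. For instance
  ∂[1,2,3] = [2,3] − [1,3] + [1,2],
  ∂[0,2,3] = [2,3] − [0,3] + [0,2].
The resulting 12×8 matrix has rank 7, and its Smith normal form has invariant factors (1,1,1,1,1,1,1).

Now H_k = ker ∂_k / im ∂_{k+1}, so:

  H_0: rank C_0 − rank ∂_1 = 6 − 5 = 1, and the invariant factors of ∂_1 are all 1, so H_0 ≅ Z.
  H_1: rank ker ∂_1 − rank ∂_2 = (12 − 5) − 7 = 0, and the invariant factors of ∂_2 are all 1, so H_1 ≅ 0.
  H_2: rank ker ∂_2 − rank ∂_3 = (8 − 7) − 0 = 1, and there is no ∂_3, so H_2 ≅ Z.

(K is a triangulation of the 2-sphere S^2.)

H_0 = Z,  H_1 = 0,  H_2 = Z.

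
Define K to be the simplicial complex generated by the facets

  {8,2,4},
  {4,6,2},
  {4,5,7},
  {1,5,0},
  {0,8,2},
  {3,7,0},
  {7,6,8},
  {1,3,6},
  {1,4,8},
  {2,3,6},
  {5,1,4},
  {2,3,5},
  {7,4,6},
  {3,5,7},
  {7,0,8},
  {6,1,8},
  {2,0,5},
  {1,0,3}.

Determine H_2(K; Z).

Order the vertices as 0 < 1 < 2 < 3 < 4 < 5 < 6 < 7 < 8. Listing each simplex with vertices in this order, K has dimension 2 with simplices:

  0-simplices (9): [0], [1], [2], [3], [4], [5], [6], [7], [8]
  1-simplices (27): (27 of them)
  2-simplices (18): [0,1,3], [0,1,5], [0,2,5], [0,2,8], [0,3,7], [0,7,8], [1,3,6], [1,4,5], [1,4,8], [1,6,8], [2,3,5], [2,3,6], [2,4,6], [2,4,8], [3,5,7], [4,5,7], [4,6,7], [6,7,8]

giving chain groups C_0 ≅ Z^9, C_1 ≅ Z^27, C_2 ≅ Z^18.

The boundary map ∂_1: C_1 → C_0 maps an edge to its endpoints' difference, ∂[p,q] = q − p. For instance
  ∂[7,8] = [8] − [7].
This gives a 9×27 integer matrix of rank 8; reducing to Smith normal form yields diagonal entries (1,1,1,1,1,1,1,1).

∂_2: C_2 → C_1 maps a triangle to the signed sum of its edges. For instance
  ∂[1,3,6] = [3,6] − [1,6] + [1,3],
  ∂[2,3,5] = [3,5] − [2,5] + [2,3].
The resulting 27×18 matrix has rank 18, and its Smith normal form has invariant factors (1,1,1,1,1,1,1,1,1,1,1,1,1,1,1,1,1,2).

From H_k ≅ ker(∂_k) / im(∂_{k+1}) we obtain:

  H_2: rank ker ∂_2 − rank ∂_3 = (18 − 18) − 0 = 0, and there is no ∂_3, so H_2 = 0.

H_2 = 0.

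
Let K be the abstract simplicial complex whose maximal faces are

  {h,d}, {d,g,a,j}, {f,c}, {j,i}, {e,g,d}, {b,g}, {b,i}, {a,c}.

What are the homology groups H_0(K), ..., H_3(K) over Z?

Take the total order a < b < c < d < e < f < g < h < i < j on the vertex set. Then K (dimension 3) consists of the simplices:

  0-simplices (10): a, b, c, d, e, f, g, h, i, j
  1-simplices (14): ac, ad, ag, aj, bg, bi, cf, de, dg, dh, dj, eg, gj, ij
  2-simplices (5): adg, adj, agj, deg, dgj
  3-simplices (1): adgj

so the chain groups are C_0 ≅ Z^10, C_1 ≅ Z^14, C_2 ≅ Z^5, C_3 ≅ Z^1.

The boundary map ∂_1: C_1 → C_0 sends each edge [p,q] (with p < q) to q − p. For instance
  ∂ag = g − a.
The 10×14 boundary matrix has rank 9 and Smith normal form diag(1,1,1,1,1,1,1,1,1).

∂_2: C_2 → C_1 maps a triangle to the signed sum of its edges. For instance
  ∂dgj = gj − dj + dg,
  ∂agj = gj − aj + ag.
The resulting 14×5 matrix has rank 4, and its Smith normal form has invariant factors (1,1,1,1).

Boundary ∂_3: C_3 → C_2 sends each 3-simplex σ to the alternating sum Σ_i (−1)^i (σ with its i-th vertex removed). For instance
  ∂adgj = dgj − agj + adj − adg.
This gives a 5×1 integer matrix of rank 1; reducing to Smith normal form yields diagonal entries (1).

From H_k ≅ ker(∂_k) / im(∂_{k+1}) we obtain:

  H_0: rank C_0 − rank ∂_1 = 10 − 9 = 1, and the invariant factors of ∂_1 are all 1, so H_0 ≅ Z.
  H_1: rank ker ∂_1 − rank ∂_2 = (14 − 9) − 4 = 1, and the invariant factors of ∂_2 are all 1, so H_1 ≅ Z.
  H_2: rank ker ∂_2 − rank ∂_3 = (5 − 4) − 1 = 0, and the invariant factors of ∂_3 are all 1, so H_2 ≅ 0.
  H_3: rank ker ∂_3 − rank ∂_4 = (1 − 1) − 0 = 0, and there is no ∂_4, so H_3 ≅ 0.

As a check, the Euler characteristic is 10 − 14 + 5 − 1 = 0, which agrees with 1 − 1 + 0 − 0 = 0.

H_0 ≅ Z,  H_1 ≅ Z,  H_2 = 0,  H_3 = 0.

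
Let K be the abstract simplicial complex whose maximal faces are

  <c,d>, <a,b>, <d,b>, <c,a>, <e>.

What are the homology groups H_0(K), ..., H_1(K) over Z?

H_0 ≅ Z^2,  H_1 ≅ Z.

Order the vertices as a < b < c < d < e. Listing each simplex with vertices in this order, K has dimension 1 with simplices:

  0-simplices (5): a, b, c, d, e
  1-simplices (4): ab, ac, bd, cd

Hence C_0 ≅ Z^5, C_1 ≅ Z^4.

Boundary ∂_1: C_1 → C_0 sends each edge [p,q] (with p < q) to q − p. For instance
  ∂ab = b − a.
The 5×4 boundary matrix has rank 3 and Smith normal form diag(1,1,1).

Computing H_k = (kernel of ∂_k) / (image of ∂_{k+1}):

  H_0: rank C_0 − rank ∂_1 = 5 − 3 = 2, and the invariant factors of ∂_1 are all 1, so H_0 = Z^2.
  H_1: rank ker ∂_1 − rank ∂_2 = (4 − 3) − 0 = 1, and there is no ∂_2, so H_1 = Z.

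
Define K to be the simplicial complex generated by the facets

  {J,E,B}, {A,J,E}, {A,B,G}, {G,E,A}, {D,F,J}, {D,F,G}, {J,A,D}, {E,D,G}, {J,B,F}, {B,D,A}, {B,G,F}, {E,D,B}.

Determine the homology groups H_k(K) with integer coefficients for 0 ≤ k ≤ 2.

H_0 = Z,  H_1 = Z/2Z,  H_2 = 0.

We work with the vertex ordering A < B < D < E < F < G < J. The simplices of K, each written with vertices in increasing order, are:

  0-simplices (7): A, B, D, E, F, G, J
  1-simplices (18): AB, AD, AE, AG, AJ, BD, BE, BF, BG, BJ, DE, DF, DG, DJ, EG, EJ, FG, FJ
  2-simplices (12): ABD, ABG, ADJ, AEG, AEJ, BDE, BEJ, BFG, BFJ, DEG, DFG, DFJ

Hence C_0 ≅ Z^7, C_1 ≅ Z^18, C_2 ≅ Z^12.

The boundary map ∂_1: C_1 → C_0 sends each edge [p,q] (with p < q) to q − p.
The 7×18 boundary matrix has rank 6 and Smith normal form diag(1,1,1,1,1,1).

∂_2: C_2 → C_1 sends each 2-simplex [p,q,r] to [q,r] − [p,r] + [p,q]. For instance
  ∂DFJ = FJ − DJ + DF,
  ∂ADJ = DJ − AJ + AD.
This gives a 18×12 integer matrix of rank 12; reducing to Smith normal form yields diagonal entries (1,1,1,1,1,1,1,1,1,1,1,2).

Computing H_k = (kernel of ∂_k) / (image of ∂_{k+1}):

  H_0: rank C_0 − rank ∂_1 = 7 − 6 = 1, and the invariant factors of ∂_1 are all 1, so H_0 = Z.
  H_1: rank ker ∂_1 − rank ∂_2 = (18 − 6) − 12 = 0, and ∂_2 has invariant factor 2 > 1, so H_1 = Z/2Z.
  H_2: rank ker ∂_2 − rank ∂_3 = (12 − 12) − 0 = 0, and there is no ∂_3, so H_2 = 0.

As a check, the Euler characteristic is 7 − 18 + 12 = 1, which agrees with 1 − 0 + 0 = 1.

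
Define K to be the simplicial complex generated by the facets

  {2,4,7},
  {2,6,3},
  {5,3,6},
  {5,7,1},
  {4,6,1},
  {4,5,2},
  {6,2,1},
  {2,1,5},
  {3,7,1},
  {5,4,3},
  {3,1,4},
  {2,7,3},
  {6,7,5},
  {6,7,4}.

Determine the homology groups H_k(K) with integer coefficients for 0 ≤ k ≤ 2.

H_0 = Z,  H_1 = Z^2,  H_2 = Z.

Order the vertices as 1 < 2 < 3 < 4 < 5 < 6 < 7. Listing each simplex with vertices in this order, K has dimension 2 with simplices:

  0-simplices (7): [1], [2], [3], [4], [5], [6], [7]
  1-simplices (21): [1,2], [1,3], [1,4], [1,5], [1,6], [1,7], [2,3], [2,4], [2,5], [2,6], [2,7], [3,4], [3,5], [3,6], [3,7], [4,5], [4,6], [4,7], [5,6], [5,7], [6,7]
  2-simplices (14): [1,2,5], [1,2,6], [1,3,4], [1,3,7], [1,4,6], [1,5,7], [2,3,6], [2,3,7], [2,4,5], [2,4,7], [3,4,5], [3,5,6], [4,6,7], [5,6,7]

giving chain groups C_0 ≅ Z^7, C_1 ≅ Z^21, C_2 ≅ Z^14.

∂_1: C_1 → C_0 is given by ∂[p,q] = [q] − [p]. For instance
  ∂[6,7] = [7] − [6].
As a 7×21 matrix over Z this has rank 6, with invariant factors (1,1,1,1,1,1).

The boundary map ∂_2: C_2 → C_1 maps a triangle to the signed sum of its edges. For instance
  ∂[1,2,6] = [2,6] − [1,6] + [1,2],
  ∂[3,5,6] = [5,6] − [3,6] + [3,5].
As a 21×14 matrix over Z this has rank 13, with invariant factors (1,1,1,1,1,1,1,1,1,1,1,1,1).

Reading off H_k = ker ∂_k / im ∂_{k+1}:

  H_0: rank C_0 − rank ∂_1 = 7 − 6 = 1, and the invariant factors of ∂_1 are all 1, so H_0 ≅ Z.
  H_1: rank ker ∂_1 − rank ∂_2 = (21 − 6) − 13 = 2, and the invariant factors of ∂_2 are all 1, so H_1 ≅ Z^2.
  H_2: rank ker ∂_2 − rank ∂_3 = (14 − 13) − 0 = 1, and there is no ∂_3, so H_2 ≅ Z.

(K is a triangulation of the torus T^2.)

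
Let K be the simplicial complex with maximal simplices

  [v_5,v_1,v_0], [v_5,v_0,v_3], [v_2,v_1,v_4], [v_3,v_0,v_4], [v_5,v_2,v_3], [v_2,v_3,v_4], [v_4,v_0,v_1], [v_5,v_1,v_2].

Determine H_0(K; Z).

H_0 ≅ Z.

K has 6 vertices, 12 edges, 8 triangles.
rank ∂_0 = 0, rank ∂_1 = 5 ⇒ b_0 = 6 − 0 − 5 = 1; all invariant factors of ∂_1 are 1 so no torsion. So H_0 = Z.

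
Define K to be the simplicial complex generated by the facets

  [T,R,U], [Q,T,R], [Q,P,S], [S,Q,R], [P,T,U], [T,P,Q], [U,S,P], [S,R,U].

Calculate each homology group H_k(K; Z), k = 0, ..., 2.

H_0 = Z,  H_1 = 0,  H_2 = Z.

Fix the vertex order P < Q < R < S < T < U and write every simplex with vertices in increasing order. Then dim K = 2 and the simplices of K are:

  0-simplices (6): P, Q, R, S, T, U
  1-simplices (12): PQ, PS, PT, PU, QR, QS, QT, RS, RT, RU, SU, TU
  2-simplices (8): PQS, PQT, PSU, PTU, QRS, QRT, RSU, RTU

so the chain groups are C_0 ≅ Z^6, C_1 ≅ Z^12, C_2 ≅ Z^8.

Boundary ∂_1: C_1 → C_0 is given by ∂[p,q] = [q] − [p]. For instance
  ∂PT = T − P.
As a 6×12 matrix over Z this has rank 5, with invariant factors (1,1,1,1,1).

Boundary ∂_2: C_2 → C_1 sends each 2-simplex [p,q,r] to [q,r] − [p,r] + [p,q]. For instance
  ∂QRS = RS − QS + QR,
  ∂PQT = QT − PT + PQ.
As a 12×8 matrix over Z this has rank 7, with invariant factors (1,1,1,1,1,1,1).

Now H_k = ker ∂_k / im ∂_{k+1}, so:

  H_0: rank C_0 − rank ∂_1 = 6 − 5 = 1, and the invariant factors of ∂_1 are all 1, so H_0 ≅ Z.
  H_1: rank ker ∂_1 − rank ∂_2 = (12 − 5) − 7 = 0, and the invariant factors of ∂_2 are all 1, so H_1 ≅ 0.
  H_2: rank ker ∂_2 − rank ∂_3 = (8 − 7) − 0 = 1, and there is no ∂_3, so H_2 ≅ Z.

(K is a triangulation of the 2-sphere S^2.)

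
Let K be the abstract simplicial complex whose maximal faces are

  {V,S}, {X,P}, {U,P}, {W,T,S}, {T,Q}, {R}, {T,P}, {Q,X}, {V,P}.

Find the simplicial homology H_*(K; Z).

H_0 ≅ Z^2,  H_1 ≅ Z^2,  H_2 = 0.

Take the total order P < Q < R < S < T < U < V < W < X on the vertex set. Then K (dimension 2) consists of the simplices:

  0-simplices (9): P, Q, R, S, T, U, V, W, X
  1-simplices (10): PT, PU, PV, PX, QT, QX, ST, SV, SW, TW
  2-simplices (1): STW

giving chain groups C_0 ≅ Z^9, C_1 ≅ Z^10, C_2 ≅ Z^1.

∂_1: C_1 → C_0 is given by ∂[p,q] = [q] − [p]. For instance
  ∂PU = U − P.
As a 9×10 matrix over Z this has rank 7, with invariant factors (1,1,1,1,1,1,1).

Boundary ∂_2: C_2 → C_1 acts by ∂[p,q,r] = [q,r] − [p,r] + [p,q]. For instance
  ∂STW = TW − SW + ST.
The resulting 10×1 matrix has rank 1, and its Smith normal form has invariant factors (1).

From H_k ≅ ker(∂_k) / im(∂_{k+1}) we obtain:

  H_0: rank C_0 − rank ∂_1 = 9 − 7 = 2, and the invariant factors of ∂_1 are all 1, so H_0 ≅ Z^2.
  H_1: rank ker ∂_1 − rank ∂_2 = (10 − 7) − 1 = 2, and the invariant factors of ∂_2 are all 1, so H_1 ≅ Z^2.
  H_2: rank ker ∂_2 − rank ∂_3 = (1 − 1) − 0 = 0, and there is no ∂_3, so H_2 ≅ 0.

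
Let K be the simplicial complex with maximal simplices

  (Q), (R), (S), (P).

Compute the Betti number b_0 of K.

K has 4 vertices.
rank ∂_0 = 0, rank ∂_1 = 0 ⇒ b_0 = 4 − 0 − 0 = 4. So H_0 = Z^4.

b_0 = 4.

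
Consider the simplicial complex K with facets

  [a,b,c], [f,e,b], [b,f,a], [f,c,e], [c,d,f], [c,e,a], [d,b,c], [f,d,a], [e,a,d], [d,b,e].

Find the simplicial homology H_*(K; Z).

H_0 = Z,  H_1 = Z/2,  H_2 = 0.

Fix the vertex order a < b < c < d < e < f and write every simplex with vertices in increasing order. Then dim K = 2 and the simplices of K are:

  0-simplices (6): a, b, c, d, e, f
  1-simplices (15): ab, ac, ad, ae, af, bc, bd, be, bf, cd, ce, cf, de, df, ef
  2-simplices (10): abc, abf, ace, ade, adf, bcd, bde, bef, cdf, cef

Hence C_0 ≅ Z^6, C_1 ≅ Z^15, C_2 ≅ Z^10.

Boundary ∂_1: C_1 → C_0 maps an edge to its endpoints' difference, ∂[p,q] = q − p. For instance
  ∂cd = d − c.
The 6×15 boundary matrix has rank 5 and Smith normal form diag(1,1,1,1,1).

The boundary map ∂_2: C_2 → C_1 acts by ∂[p,q,r] = [q,r] − [p,r] + [p,q]. For instance
  ∂ace = ce − ae + ac,
  ∂bef = ef − bf + be.
This gives a 15×10 integer matrix of rank 10; reducing to Smith normal form yields diagonal entries (1,1,1,1,1,1,1,1,1,2).

From H_k ≅ ker(∂_k) / im(∂_{k+1}) we obtain:

  H_0: rank C_0 − rank ∂_1 = 6 − 5 = 1, and the invariant factors of ∂_1 are all 1, so H_0 ≅ Z.
  H_1: rank ker ∂_1 − rank ∂_2 = (15 − 5) − 10 = 0, and ∂_2 has invariant factor 2 > 1, so H_1 ≅ Z/2.
  H_2: rank ker ∂_2 − rank ∂_3 = (10 − 10) − 0 = 0, and there is no ∂_3, so H_2 ≅ 0.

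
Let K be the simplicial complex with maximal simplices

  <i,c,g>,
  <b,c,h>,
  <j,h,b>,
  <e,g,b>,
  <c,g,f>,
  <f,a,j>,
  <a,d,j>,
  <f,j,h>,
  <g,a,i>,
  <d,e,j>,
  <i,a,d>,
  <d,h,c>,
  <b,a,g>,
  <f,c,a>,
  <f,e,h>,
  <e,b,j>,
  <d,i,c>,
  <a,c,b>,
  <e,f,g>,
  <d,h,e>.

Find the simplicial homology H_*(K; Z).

Take the total order a < b < c < d < e < f < g < h < i < j on the vertex set. Then K (dimension 2) consists of the simplices:

  0-simplices (10): a, b, c, d, e, f, g, h, i, j
  1-simplices (30): ab, ac, ad, af, ag, ai, aj, bc, be, bg, bh, bj, cd, cf, cg, ch, ci, de, dh, di, dj, ef, eg, eh, ej, fg, fh, fj, gi, hj
  2-simplices (20): abc, abg, acf, adi, adj, afj, agi, bch, beg, bej, bhj, cdh, cdi, cfg, cgi, deh, dej, efg, efh, fhj

so the chain groups are C_0 ≅ Z^10, C_1 ≅ Z^30, C_2 ≅ Z^20.

Boundary ∂_1: C_1 → C_0 maps an edge to its endpoints' difference, ∂[p,q] = q − p.
As a 10×30 matrix over Z this has rank 9, with invariant factors (1,1,1,1,1,1,1,1,1).

Boundary ∂_2: C_2 → C_1 acts by ∂[p,q,r] = [q,r] − [p,r] + [p,q]. For instance
  ∂adi = di − ai + ad,
  ∂efh = fh − eh + ef.
As a 30×20 matrix over Z this has rank 20, with invariant factors (1,1,1,1,1,1,1,1,1,1,1,1,1,1,1,1,1,1,1,2).

Now H_k = ker ∂_k / im ∂_{k+1}, so:

  H_0: rank C_0 − rank ∂_1 = 10 − 9 = 1, and the invariant factors of ∂_1 are all 1, so H_0 ≅ Z.
  H_1: rank ker ∂_1 − rank ∂_2 = (30 − 9) − 20 = 1, and ∂_2 has invariant factor 2 > 1, so H_1 ≅ Z × Z/2.
  H_2: rank ker ∂_2 − rank ∂_3 = (20 − 20) − 0 = 0, and there is no ∂_3, so H_2 ≅ 0.

As a check, the Euler characteristic is 10 − 30 + 20 = 0, which agrees with 1 − 1 + 0 = 0.
(K is a triangulation of the Klein bottle.)

H_0 = Z,  H_1 = Z × Z/2,  H_2 = 0.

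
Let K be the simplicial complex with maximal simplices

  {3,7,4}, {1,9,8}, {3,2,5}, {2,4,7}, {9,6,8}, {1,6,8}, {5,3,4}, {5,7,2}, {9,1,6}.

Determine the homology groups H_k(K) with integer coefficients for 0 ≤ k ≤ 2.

Order the vertices as 1 < 2 < 3 < 4 < 5 < 6 < 7 < 8 < 9. Listing each simplex with vertices in this order, K has dimension 2 with simplices:

  0-simplices (9): [1], [2], [3], [4], [5], [6], [7], [8], [9]
  1-simplices (16): [1,6], [1,8], [1,9], [2,3], [2,4], [2,5], [2,7], [3,4], [3,5], [3,7], [4,5], [4,7], [5,7], [6,8], [6,9], [8,9]
  2-simplices (9): [1,6,8], [1,6,9], [1,8,9], [2,3,5], [2,4,7], [2,5,7], [3,4,5], [3,4,7], [6,8,9]

Hence C_0 ≅ Z^9, C_1 ≅ Z^16, C_2 ≅ Z^9.

Boundary ∂_1: C_1 → C_0 is given by ∂[p,q] = [q] − [p].
As a 9×16 matrix over Z this has rank 7, with invariant factors (1,1,1,1,1,1,1).

∂_2: C_2 → C_1 sends each 2-simplex [p,q,r] to [q,r] − [p,r] + [p,q]. For instance
  ∂[1,6,9] = [6,9] − [1,9] + [1,6],
  ∂[1,6,8] = [6,8] − [1,8] + [1,6].
The resulting 16×9 matrix has rank 8, and its Smith normal form has invariant factors (1,1,1,1,1,1,1,1).

Reading off H_k = ker ∂_k / im ∂_{k+1}:

  H_0: rank C_0 − rank ∂_1 = 9 − 7 = 2, and the invariant factors of ∂_1 are all 1, so H_0 = Z^2.
  H_1: rank ker ∂_1 − rank ∂_2 = (16 − 7) − 8 = 1, and the invariant factors of ∂_2 are all 1, so H_1 = Z.
  H_2: rank ker ∂_2 − rank ∂_3 = (9 − 8) − 0 = 1, and there is no ∂_3, so H_2 = Z.

As a check, the Euler characteristic is 9 − 16 + 9 = 2, which agrees with 2 − 1 + 1 = 2.

H_0 ≅ Z^2,  H_1 ≅ Z,  H_2 ≅ Z.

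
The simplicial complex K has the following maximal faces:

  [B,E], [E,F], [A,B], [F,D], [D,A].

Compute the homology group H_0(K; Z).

H_0 ≅ Z.

K has 5 vertices, 5 edges.
rank ∂_0 = 0, rank ∂_1 = 4 ⇒ b_0 = 5 − 0 − 4 = 1; all invariant factors of ∂_1 are 1 so no torsion. So H_0 = Z.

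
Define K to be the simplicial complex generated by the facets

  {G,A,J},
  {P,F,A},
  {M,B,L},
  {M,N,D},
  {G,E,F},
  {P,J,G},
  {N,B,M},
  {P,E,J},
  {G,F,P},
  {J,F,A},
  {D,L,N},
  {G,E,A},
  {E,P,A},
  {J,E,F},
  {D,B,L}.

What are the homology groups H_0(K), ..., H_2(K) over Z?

H_0 ≅ Z^2,  H_1 ≅ Z × Z/2,  H_2 = 0.

Order the vertices as A < B < D < E < F < G < J < L < M < N < P. Listing each simplex with vertices in this order, K has dimension 2 with simplices:

  0-simplices (11): A, B, D, E, F, G, J, L, M, N, P
  1-simplices (25): AE, AF, AG, AJ, AP, BD, BL, BM, BN, DL, DM, DN, EF, EG, EJ, EP, FG, FJ, FP, GJ, GP, JP, LM, LN, MN
  2-simplices (15): AEG, AEP, AFJ, AFP, AGJ, BDL, BLM, BMN, DLN, DMN, EFG, EFJ, EJP, FGP, GJP

giving chain groups C_0 ≅ Z^11, C_1 ≅ Z^25, C_2 ≅ Z^15.

The boundary map ∂_1: C_1 → C_0 is given by ∂[p,q] = [q] − [p].
The 11×25 boundary matrix has rank 9 and Smith normal form diag(1,1,1,1,1,1,1,1,1).

∂_2: C_2 → C_1 acts by ∂[p,q,r] = [q,r] − [p,r] + [p,q]. For instance
  ∂BLM = LM − BM + BL,
  ∂AFJ = FJ − AJ + AF.
The resulting 25×15 matrix has rank 15, and its Smith normal form has invariant factors (1,1,1,1,1,1,1,1,1,1,1,1,1,1,2).

Computing H_k = (kernel of ∂_k) / (image of ∂_{k+1}):

  H_0: rank C_0 − rank ∂_1 = 11 − 9 = 2, and the invariant factors of ∂_1 are all 1, so H_0 = Z^2.
  H_1: rank ker ∂_1 − rank ∂_2 = (25 − 9) − 15 = 1, and ∂_2 has invariant factor 2 > 1, so H_1 = Z × Z/2.
  H_2: rank ker ∂_2 − rank ∂_3 = (15 − 15) − 0 = 0, and there is no ∂_3, so H_2 = 0.

(K is a triangulation of the disjoint union of the Möbius band and the real projective plane RP^2.)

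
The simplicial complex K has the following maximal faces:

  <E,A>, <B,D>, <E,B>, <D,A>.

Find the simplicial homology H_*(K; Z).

Take the total order A < B < D < E on the vertex set. Then K (dimension 1) consists of the simplices:

  0-simplices (4): A, B, D, E
  1-simplices (4): AD, AE, BD, BE

so the chain groups are C_0 ≅ Z^4, C_1 ≅ Z^4.

∂_1: C_1 → C_0 is given by ∂[p,q] = [q] − [p]. For instance
  ∂AD = D − A.
The resulting 4×4 matrix has rank 3, and its Smith normal form has invariant factors (1,1,1).

Reading off H_k = ker ∂_k / im ∂_{k+1}:

  H_0: rank C_0 − rank ∂_1 = 4 − 3 = 1, and the invariant factors of ∂_1 are all 1, so H_0 = Z.
  H_1: rank ker ∂_1 − rank ∂_2 = (4 − 3) − 0 = 1, and there is no ∂_2, so H_1 = Z.

As a check, the Euler characteristic is 4 − 4 = 0, which agrees with 1 − 1 = 0.

H_0 ≅ Z,  H_1 ≅ Z.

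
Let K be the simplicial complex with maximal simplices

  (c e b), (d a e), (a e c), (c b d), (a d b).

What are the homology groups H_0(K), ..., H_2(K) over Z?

Order the vertices as a < b < c < d < e. Listing each simplex with vertices in this order, K has dimension 2 with simplices:

  0-simplices (5): a, b, c, d, e
  1-simplices (10): ab, ac, ad, ae, bc, bd, be, cd, ce, de
  2-simplices (5): abd, ace, ade, bcd, bce

giving chain groups C_0 ≅ Z^5, C_1 ≅ Z^10, C_2 ≅ Z^5.

Boundary ∂_1: C_1 → C_0 is given by ∂[p,q] = [q] − [p]. For instance
  ∂bc = c − b.
The resulting 5×10 matrix has rank 4, and its Smith normal form has invariant factors (1,1,1,1).

Boundary ∂_2: C_2 → C_1 sends each 2-simplex [p,q,r] to [q,r] − [p,r] + [p,q]. For instance
  ∂abd = bd − ad + ab,
  ∂bcd = cd − bd + bc.
This gives a 10×5 integer matrix of rank 5; reducing to Smith normal form yields diagonal entries (1,1,1,1,1).

Computing H_k = (kernel of ∂_k) / (image of ∂_{k+1}):

  H_0: rank C_0 − rank ∂_1 = 5 − 4 = 1, and the invariant factors of ∂_1 are all 1, so H_0 ≅ Z.
  H_1: rank ker ∂_1 − rank ∂_2 = (10 − 4) − 5 = 1, and the invariant factors of ∂_2 are all 1, so H_1 ≅ Z.
  H_2: rank ker ∂_2 − rank ∂_3 = (5 − 5) − 0 = 0, and there is no ∂_3, so H_2 ≅ 0.

H_0 ≅ Z,  H_1 ≅ Z,  H_2 = 0.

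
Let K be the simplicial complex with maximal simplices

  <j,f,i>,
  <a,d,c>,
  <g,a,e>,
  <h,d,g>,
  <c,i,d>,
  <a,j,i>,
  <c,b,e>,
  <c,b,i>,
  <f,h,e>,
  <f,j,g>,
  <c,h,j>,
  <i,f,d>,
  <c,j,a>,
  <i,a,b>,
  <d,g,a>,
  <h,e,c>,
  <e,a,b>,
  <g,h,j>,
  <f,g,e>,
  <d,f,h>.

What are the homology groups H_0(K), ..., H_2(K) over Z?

K has 10 vertices, 30 edges, 20 triangles.
rank ∂_0 = 0, rank ∂_1 = 9 ⇒ b_0 = 10 − 0 − 9 = 1; all invariant factors of ∂_1 are 1 so no torsion. So H_0 ≅ Z.
rank ∂_1 = 9, rank ∂_2 = 20 ⇒ b_1 = 30 − 9 − 20 = 1; ∂_2 has invariant factor(s) [2] giving torsion. So H_1 ≅ Z ⊕ Z/2Z.
rank ∂_2 = 20, rank ∂_3 = 0 ⇒ b_2 = 20 − 20 − 0 = 0. So H_2 ≅ 0.

H_0 ≅ Z,  H_1 ≅ Z ⊕ Z/2Z,  H_2 = 0.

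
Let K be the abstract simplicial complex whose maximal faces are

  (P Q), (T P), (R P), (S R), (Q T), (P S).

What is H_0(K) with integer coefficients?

Take the total order P < Q < R < S < T on the vertex set. Then K (dimension 1) consists of the simplices:

  0-simplices (5): P, Q, R, S, T
  1-simplices (6): PQ, PR, PS, PT, QT, RS

giving chain groups C_0 ≅ Z^5, C_1 ≅ Z^6.

∂_1: C_1 → C_0 is given by ∂[p,q] = [q] − [p]. For instance
  ∂PS = S − P.
As a 5×6 matrix over Z this has rank 4, with invariant factors (1,1,1,1).

Reading off H_k = ker ∂_k / im ∂_{k+1}:

  H_0: rank C_0 − rank ∂_1 = 5 − 4 = 1, and the invariant factors of ∂_1 are all 1, so H_0 ≅ Z.

(K is a triangulation of a wedge of 2 circles.)

H_0 ≅ Z.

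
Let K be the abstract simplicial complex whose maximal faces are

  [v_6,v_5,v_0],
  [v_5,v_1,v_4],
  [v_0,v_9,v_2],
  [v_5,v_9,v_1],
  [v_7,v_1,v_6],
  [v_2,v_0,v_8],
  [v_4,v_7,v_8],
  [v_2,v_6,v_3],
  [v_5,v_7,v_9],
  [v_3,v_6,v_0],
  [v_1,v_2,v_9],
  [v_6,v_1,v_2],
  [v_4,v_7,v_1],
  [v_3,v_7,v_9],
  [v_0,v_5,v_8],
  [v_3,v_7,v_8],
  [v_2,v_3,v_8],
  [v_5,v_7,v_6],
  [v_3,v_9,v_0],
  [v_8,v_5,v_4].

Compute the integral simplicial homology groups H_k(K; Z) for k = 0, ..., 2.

H_0 ≅ Z,  H_1 ≅ Z ⊕ Z/2,  H_2 = 0.

We work with the vertex ordering v_0 < v_1 < v_2 < v_3 < v_4 < v_5 < v_6 < v_7 < v_8 < v_9. The simplices of K, each written with vertices in increasing order, are:

  0-simplices (10): [v_0], [v_1], [v_2], [v_3], [v_4], [v_5], [v_6], [v_7], [v_8], [v_9]
  1-simplices (30): (30 of them)
  2-simplices (20): (20 of them)

giving chain groups C_0 ≅ Z^10, C_1 ≅ Z^30, C_2 ≅ Z^20.

Boundary ∂_1: C_1 → C_0 sends each edge [p,q] (with p < q) to q − p. For instance
  ∂[v_0,v_2] = [v_2] − [v_0].
The resulting 10×30 matrix has rank 9, and its Smith normal form has invariant factors (1,1,1,1,1,1,1,1,1).

The boundary map ∂_2: C_2 → C_1 maps a triangle to the signed sum of its edges. For instance
  ∂[v_0,v_3,v_9] = [v_3,v_9] − [v_0,v_9] + [v_0,v_3],
  ∂[v_1,v_4,v_5] = [v_4,v_5] − [v_1,v_5] + [v_1,v_4].
As a 30×20 matrix over Z this has rank 20, with invariant factors (1,1,1,1,1,1,1,1,1,1,1,1,1,1,1,1,1,1,1,2).

Now H_k = ker ∂_k / im ∂_{k+1}, so:

  H_0: rank C_0 − rank ∂_1 = 10 − 9 = 1, and the invariant factors of ∂_1 are all 1, so H_0 ≅ Z.
  H_1: rank ker ∂_1 − rank ∂_2 = (30 − 9) − 20 = 1, and ∂_2 has invariant factor 2 > 1, so H_1 ≅ Z ⊕ Z/2.
  H_2: rank ker ∂_2 − rank ∂_3 = (20 − 20) − 0 = 0, and there is no ∂_3, so H_2 ≅ 0.

As a check, the Euler characteristic is 10 − 30 + 20 = 0, which agrees with 1 − 1 + 0 = 0.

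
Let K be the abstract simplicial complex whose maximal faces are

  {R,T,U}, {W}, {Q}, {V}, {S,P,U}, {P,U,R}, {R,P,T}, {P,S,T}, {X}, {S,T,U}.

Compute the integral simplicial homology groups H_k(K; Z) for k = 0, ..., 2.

We work with the vertex ordering P < Q < R < S < T < U < V < W < X. The simplices of K, each written with vertices in increasing order, are:

  0-simplices (9): P, Q, R, S, T, U, V, W, X
  1-simplices (9): PR, PS, PT, PU, RT, RU, ST, SU, TU
  2-simplices (6): PRT, PRU, PST, PSU, RTU, STU

giving chain groups C_0 ≅ Z^9, C_1 ≅ Z^9, C_2 ≅ Z^6.

The boundary map ∂_1: C_1 → C_0 is given by ∂[p,q] = [q] − [p].
The 9×9 boundary matrix has rank 4 and Smith normal form diag(1,1,1,1).

Boundary ∂_2: C_2 → C_1 acts by ∂[p,q,r] = [q,r] − [p,r] + [p,q]. For instance
  ∂PSU = SU − PU + PS,
  ∂PRU = RU − PU + PR.
The 9×6 boundary matrix has rank 5 and Smith normal form diag(1,1,1,1,1).

From H_k ≅ ker(∂_k) / im(∂_{k+1}) we obtain:

  H_0: rank C_0 − rank ∂_1 = 9 − 4 = 5, and the invariant factors of ∂_1 are all 1, so H_0 ≅ Z^5.
  H_1: rank ker ∂_1 − rank ∂_2 = (9 − 4) − 5 = 0, and the invariant factors of ∂_2 are all 1, so H_1 ≅ 0.
  H_2: rank ker ∂_2 − rank ∂_3 = (6 − 5) − 0 = 1, and there is no ∂_3, so H_2 ≅ Z.

H_0 ≅ Z^5,  H_1 = 0,  H_2 ≅ Z.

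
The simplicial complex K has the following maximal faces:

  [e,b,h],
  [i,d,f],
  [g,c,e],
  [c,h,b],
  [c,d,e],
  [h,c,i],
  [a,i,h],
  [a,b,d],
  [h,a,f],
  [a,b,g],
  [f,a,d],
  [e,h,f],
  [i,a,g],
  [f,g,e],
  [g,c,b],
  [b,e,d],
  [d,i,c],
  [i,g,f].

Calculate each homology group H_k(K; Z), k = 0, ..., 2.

H_0 = Z,  H_1 = Z ⊕ Z_2,  H_2 = 0.

Order the vertices as a < b < c < d < e < f < g < h < i. Listing each simplex with vertices in this order, K has dimension 2 with simplices:

  0-simplices (9): a, b, c, d, e, f, g, h, i
  1-simplices (27): ab, ad, af, ag, ah, ai, bc, bd, be, bg, bh, cd, ce, cg, ch, ci, de, df, di, ef, eg, eh, fg, fh, fi, gi, hi
  2-simplices (18): abd, abg, adf, afh, agi, ahi, bcg, bch, bde, beh, cde, cdi, ceg, chi, dfi, efg, efh, fgi

so the chain groups are C_0 ≅ Z^9, C_1 ≅ Z^27, C_2 ≅ Z^18.

The boundary map ∂_1: C_1 → C_0 maps an edge to its endpoints' difference, ∂[p,q] = q − p.
As a 9×27 matrix over Z this has rank 8, with invariant factors (1,1,1,1,1,1,1,1).

Boundary ∂_2: C_2 → C_1 acts by ∂[p,q,r] = [q,r] − [p,r] + [p,q]. For instance
  ∂dfi = fi − di + df,
  ∂cdi = di − ci + cd.
The 27×18 boundary matrix has rank 18 and Smith normal form diag(1,1,1,1,1,1,1,1,1,1,1,1,1,1,1,1,1,2).

From H_k ≅ ker(∂_k) / im(∂_{k+1}) we obtain:

  H_0: rank C_0 − rank ∂_1 = 9 − 8 = 1, and the invariant factors of ∂_1 are all 1, so H_0 = Z.
  H_1: rank ker ∂_1 − rank ∂_2 = (27 − 8) − 18 = 1, and ∂_2 has invariant factor 2 > 1, so H_1 = Z ⊕ Z_2.
  H_2: rank ker ∂_2 − rank ∂_3 = (18 − 18) − 0 = 0, and there is no ∂_3, so H_2 = 0.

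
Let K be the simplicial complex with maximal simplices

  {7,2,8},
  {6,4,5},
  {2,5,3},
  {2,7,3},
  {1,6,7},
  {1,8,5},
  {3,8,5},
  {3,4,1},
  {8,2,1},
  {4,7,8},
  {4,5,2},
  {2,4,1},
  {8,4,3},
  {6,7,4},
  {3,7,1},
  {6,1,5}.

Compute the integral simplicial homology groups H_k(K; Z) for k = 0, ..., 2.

We work with the vertex ordering 1 < 2 < 3 < 4 < 5 < 6 < 7 < 8. The simplices of K, each written with vertices in increasing order, are:

  0-simplices (8): [1], [2], [3], [4], [5], [6], [7], [8]
  1-simplices (24): (24 of them)
  2-simplices (16): [1,2,4], [1,2,8], [1,3,4], [1,3,7], [1,5,6], [1,5,8], [1,6,7], [2,3,5], [2,3,7], [2,4,5], [2,7,8], [3,4,8], [3,5,8], [4,5,6], [4,6,7], [4,7,8]

Hence C_0 ≅ Z^8, C_1 ≅ Z^24, C_2 ≅ Z^16.

Boundary ∂_1: C_1 → C_0 is given by ∂[p,q] = [q] − [p]. For instance
  ∂[2,7] = [7] − [2].
The 8×24 boundary matrix has rank 7 and Smith normal form diag(1,1,1,1,1,1,1).

∂_2: C_2 → C_1 sends each 2-simplex [p,q,r] to [q,r] − [p,r] + [p,q]. For instance
  ∂[3,4,8] = [4,8] − [3,8] + [3,4],
  ∂[1,6,7] = [6,7] − [1,7] + [1,6].
The resulting 24×16 matrix has rank 15, and its Smith normal form has invariant factors (1,1,1,1,1,1,1,1,1,1,1,1,1,1,1).

From H_k ≅ ker(∂_k) / im(∂_{k+1}) we obtain:

  H_0: rank C_0 − rank ∂_1 = 8 − 7 = 1, and the invariant factors of ∂_1 are all 1, so H_0 ≅ Z.
  H_1: rank ker ∂_1 − rank ∂_2 = (24 − 7) − 15 = 2, and the invariant factors of ∂_2 are all 1, so H_1 ≅ Z^2.
  H_2: rank ker ∂_2 − rank ∂_3 = (16 − 15) − 0 = 1, and there is no ∂_3, so H_2 ≅ Z.

H_0 = Z,  H_1 = Z^2,  H_2 = Z.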